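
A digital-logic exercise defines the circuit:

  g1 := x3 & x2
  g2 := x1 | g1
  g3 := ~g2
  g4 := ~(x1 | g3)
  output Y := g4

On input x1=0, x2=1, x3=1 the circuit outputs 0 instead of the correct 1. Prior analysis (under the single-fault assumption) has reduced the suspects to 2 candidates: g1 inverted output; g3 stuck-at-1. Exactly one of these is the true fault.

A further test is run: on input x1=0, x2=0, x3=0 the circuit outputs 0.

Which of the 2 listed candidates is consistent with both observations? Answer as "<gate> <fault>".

g3 stuck-at-1

Evaluate each candidate on input x1=0, x2=0, x3=0:
  g1 inverted output: g1=1 [inverted output], g2=1, g3=0, g4=1 → 1 — eliminated
  g3 stuck-at-1: g1=0, g2=0, g3=1 [stuck-at-1], g4=0 → 0 — matches
Only g3 stuck-at-1 reproduces the observed 0.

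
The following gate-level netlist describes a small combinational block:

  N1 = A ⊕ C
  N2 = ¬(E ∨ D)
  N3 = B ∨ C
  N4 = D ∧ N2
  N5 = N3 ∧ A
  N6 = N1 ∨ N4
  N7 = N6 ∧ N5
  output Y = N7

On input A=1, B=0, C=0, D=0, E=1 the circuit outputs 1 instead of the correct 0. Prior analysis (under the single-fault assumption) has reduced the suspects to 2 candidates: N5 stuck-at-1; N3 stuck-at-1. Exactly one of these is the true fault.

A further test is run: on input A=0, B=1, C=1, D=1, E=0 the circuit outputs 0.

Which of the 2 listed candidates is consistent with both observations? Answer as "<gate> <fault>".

N3 stuck-at-1

Evaluate each candidate on input A=0, B=1, C=1, D=1, E=0:
  N5 stuck-at-1: N1=1, N2=0, N3=1, N4=0, N5=1 [stuck-at-1], N6=1, N7=1 → 1 — eliminated
  N3 stuck-at-1: N1=1, N2=0, N3=1 [stuck-at-1], N4=0, N5=0, N6=1, N7=0 → 0 — matches
Only N3 stuck-at-1 reproduces the observed 0.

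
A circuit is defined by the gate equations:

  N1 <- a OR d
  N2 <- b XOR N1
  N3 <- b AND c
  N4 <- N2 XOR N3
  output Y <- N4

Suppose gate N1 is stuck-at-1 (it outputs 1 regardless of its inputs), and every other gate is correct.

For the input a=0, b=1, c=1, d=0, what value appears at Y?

1

Propagate with N1 forced: N1=1 [stuck-at-1], N2=0, N3=1, N4=1.
So Y = 1. (Without the fault it would be 0.)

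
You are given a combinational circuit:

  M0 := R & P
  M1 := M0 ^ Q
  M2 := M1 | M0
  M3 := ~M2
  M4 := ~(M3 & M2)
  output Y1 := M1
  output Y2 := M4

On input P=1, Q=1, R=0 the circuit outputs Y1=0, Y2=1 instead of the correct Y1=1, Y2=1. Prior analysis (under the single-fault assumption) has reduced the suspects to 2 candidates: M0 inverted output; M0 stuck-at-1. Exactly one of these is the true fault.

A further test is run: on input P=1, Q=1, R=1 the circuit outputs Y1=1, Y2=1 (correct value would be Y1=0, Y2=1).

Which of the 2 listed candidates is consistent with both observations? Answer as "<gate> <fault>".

Evaluate each candidate on input P=1, Q=1, R=1:
  M0 inverted output: M0=0 [inverted output], M1=1, M2=1, M3=0, M4=1 → Y1=1, Y2=1 — matches
  M0 stuck-at-1: M0=1 [stuck-at-1], M1=0, M2=1, M3=0, M4=1 → Y1=0, Y2=1 — eliminated
Only M0 inverted output reproduces the observed Y1=1, Y2=1.

M0 inverted output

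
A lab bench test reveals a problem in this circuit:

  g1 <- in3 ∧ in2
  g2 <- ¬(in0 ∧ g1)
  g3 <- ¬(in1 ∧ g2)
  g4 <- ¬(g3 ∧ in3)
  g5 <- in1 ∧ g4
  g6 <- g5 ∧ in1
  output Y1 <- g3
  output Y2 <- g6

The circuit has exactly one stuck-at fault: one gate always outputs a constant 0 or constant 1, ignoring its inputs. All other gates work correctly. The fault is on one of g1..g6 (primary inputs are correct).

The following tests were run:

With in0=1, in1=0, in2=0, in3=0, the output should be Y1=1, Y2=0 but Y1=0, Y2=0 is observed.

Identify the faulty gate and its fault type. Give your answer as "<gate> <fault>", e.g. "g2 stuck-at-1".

g3 stuck-at-0

Fault-free values for test 1 (in0=1, in1=0, in2=0, in3=0): g1=0, g2=1, g3=1, g4=1, g5=0, g6=0, giving Y1=1, Y2=0. Observed Y1=0, Y2=0.
Test 1: faults giving observed Y1=0, Y2=0 are {g3 stuck-at-0}.
Only g3 stuck-at-0 is consistent with every test.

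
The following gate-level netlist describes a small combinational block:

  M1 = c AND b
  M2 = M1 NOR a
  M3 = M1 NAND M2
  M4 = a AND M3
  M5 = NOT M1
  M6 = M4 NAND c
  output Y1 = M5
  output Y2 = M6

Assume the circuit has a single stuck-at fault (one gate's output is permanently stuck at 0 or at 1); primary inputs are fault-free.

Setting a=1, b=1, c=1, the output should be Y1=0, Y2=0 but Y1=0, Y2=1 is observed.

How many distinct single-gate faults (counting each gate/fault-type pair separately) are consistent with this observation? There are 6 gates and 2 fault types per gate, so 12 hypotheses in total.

Fault-free: M1=1, M2=0, M3=1, M4=1, M5=0, M6=0 → Y1=0, Y2=0. Observed Y1=0, Y2=1.
  M1 stuck-at-0: output Y1=1, Y2=0 ✗
  M1 stuck-at-1: output Y1=0, Y2=0 ✗
  M2 stuck-at-0: output Y1=0, Y2=0 ✗
  M2 stuck-at-1: output Y1=0, Y2=1 ✓
  M3 stuck-at-0: output Y1=0, Y2=1 ✓
  M3 stuck-at-1: output Y1=0, Y2=0 ✗
  M4 stuck-at-0: output Y1=0, Y2=1 ✓
  M4 stuck-at-1: output Y1=0, Y2=0 ✗
  M5 stuck-at-0: output Y1=0, Y2=0 ✗
  M5 stuck-at-1: output Y1=1, Y2=0 ✗
  M6 stuck-at-0: output Y1=0, Y2=0 ✗
  M6 stuck-at-1: output Y1=0, Y2=1 ✓
Consistent faults: {M2 stuck-at-1, M3 stuck-at-0, M4 stuck-at-0, M6 stuck-at-1} — 4 in all.

4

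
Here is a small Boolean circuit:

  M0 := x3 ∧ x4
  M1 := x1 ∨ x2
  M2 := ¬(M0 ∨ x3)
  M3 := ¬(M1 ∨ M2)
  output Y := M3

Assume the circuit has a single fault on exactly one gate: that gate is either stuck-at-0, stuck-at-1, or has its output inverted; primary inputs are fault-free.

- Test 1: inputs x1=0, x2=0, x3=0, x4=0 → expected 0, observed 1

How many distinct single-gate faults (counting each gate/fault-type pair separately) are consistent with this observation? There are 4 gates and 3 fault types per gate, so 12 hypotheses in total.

Fault-free: M0=0, M1=0, M2=1, M3=0 → 0. Observed 1.
  M0 stuck-at-0: output 0 ✗
  M0 stuck-at-1: output 1 ✓
  M0 inverted output: output 1 ✓
  M1 stuck-at-0: output 0 ✗
  M1 stuck-at-1: output 0 ✗
  M1 inverted output: output 0 ✗
  M2 stuck-at-0: output 1 ✓
  M2 stuck-at-1: output 0 ✗
  M2 inverted output: output 1 ✓
  M3 stuck-at-0: output 0 ✗
  M3 stuck-at-1: output 1 ✓
  M3 inverted output: output 1 ✓
Consistent faults: {M0 stuck-at-1, M0 inverted output, M2 stuck-at-0, M2 inverted output, M3 stuck-at-1, M3 inverted output} — 6 in all.

6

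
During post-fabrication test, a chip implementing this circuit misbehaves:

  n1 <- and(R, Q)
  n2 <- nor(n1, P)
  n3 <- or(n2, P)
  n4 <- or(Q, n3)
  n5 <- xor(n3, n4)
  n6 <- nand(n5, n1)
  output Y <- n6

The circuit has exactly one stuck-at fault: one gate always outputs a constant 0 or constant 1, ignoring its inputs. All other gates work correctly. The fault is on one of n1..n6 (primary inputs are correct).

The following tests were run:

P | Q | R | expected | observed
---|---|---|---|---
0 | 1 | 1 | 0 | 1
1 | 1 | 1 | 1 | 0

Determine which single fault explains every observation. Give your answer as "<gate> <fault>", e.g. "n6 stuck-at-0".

n4 stuck-at-0

Fault-free values for test 1 (P=0, Q=1, R=1): n1=1, n2=0, n3=0, n4=1, n5=1, n6=0, giving Y=0. Observed 1.
Test 1: faults giving observed 1 are {n1 stuck-at-0, n2 stuck-at-1, n3 stuck-at-1, n4 stuck-at-0, n5 stuck-at-0, n6 stuck-at-1}.
Test 2 (P=1, Q=1, R=1): fault-free n1=1, n2=0, n3=1, n4=1, n5=0, n6=1 → 1; observed 0. Eliminates n1 stuck-at-0, n2 stuck-at-1, n3 stuck-at-1, n5 stuck-at-0, n6 stuck-at-1.
Only n4 stuck-at-0 is consistent with every test.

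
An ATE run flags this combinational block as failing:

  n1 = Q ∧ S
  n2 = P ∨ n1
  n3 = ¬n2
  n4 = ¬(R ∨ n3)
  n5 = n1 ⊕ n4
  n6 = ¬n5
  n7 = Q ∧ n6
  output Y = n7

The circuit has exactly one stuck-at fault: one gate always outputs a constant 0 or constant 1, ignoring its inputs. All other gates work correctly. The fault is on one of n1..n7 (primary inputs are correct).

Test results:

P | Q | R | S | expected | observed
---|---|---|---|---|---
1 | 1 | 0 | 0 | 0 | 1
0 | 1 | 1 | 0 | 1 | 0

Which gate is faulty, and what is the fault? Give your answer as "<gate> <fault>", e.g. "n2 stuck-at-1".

Fault-free values for test 1 (P=1, Q=1, R=0, S=0): n1=0, n2=1, n3=0, n4=1, n5=1, n6=0, n7=0, giving Y=0. Observed 1.
Test 1: faults giving observed 1 are {n1 stuck-at-1, n2 stuck-at-0, n3 stuck-at-1, n4 stuck-at-0, n5 stuck-at-0, n6 stuck-at-1, n7 stuck-at-1}.
Test 2 (P=0, Q=1, R=1, S=0): fault-free n1=0, n2=0, n3=1, n4=0, n5=0, n6=1, n7=1 → 1; observed 0. Eliminates n2 stuck-at-0, n3 stuck-at-1, n4 stuck-at-0, n5 stuck-at-0, n6 stuck-at-1, n7 stuck-at-1.
Only n1 stuck-at-1 is consistent with every test.

n1 stuck-at-1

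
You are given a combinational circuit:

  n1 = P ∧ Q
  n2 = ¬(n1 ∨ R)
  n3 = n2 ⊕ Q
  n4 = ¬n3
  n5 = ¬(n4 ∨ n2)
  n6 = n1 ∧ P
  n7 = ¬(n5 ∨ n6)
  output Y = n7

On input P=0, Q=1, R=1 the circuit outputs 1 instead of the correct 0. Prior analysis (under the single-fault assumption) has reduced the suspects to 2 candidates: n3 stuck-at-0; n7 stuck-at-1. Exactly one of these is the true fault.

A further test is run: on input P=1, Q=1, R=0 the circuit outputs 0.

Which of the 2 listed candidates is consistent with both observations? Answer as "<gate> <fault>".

Evaluate each candidate on input P=1, Q=1, R=0:
  n3 stuck-at-0: n1=1, n2=0, n3=0 [stuck-at-0], n4=1, n5=0, n6=1, n7=0 → 0 — matches
  n7 stuck-at-1: n1=1, n2=0, n3=1, n4=0, n5=1, n6=1, n7=1 [stuck-at-1] → 1 — eliminated
Only n3 stuck-at-0 reproduces the observed 0.

n3 stuck-at-0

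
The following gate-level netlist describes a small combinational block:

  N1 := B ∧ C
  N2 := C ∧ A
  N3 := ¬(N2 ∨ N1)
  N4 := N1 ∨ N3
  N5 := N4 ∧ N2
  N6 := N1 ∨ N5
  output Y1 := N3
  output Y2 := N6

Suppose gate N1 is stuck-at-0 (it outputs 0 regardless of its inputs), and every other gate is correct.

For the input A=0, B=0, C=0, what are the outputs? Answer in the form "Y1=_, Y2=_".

Propagate with N1 forced: N1=0 [stuck-at-0], N2=0, N3=1, N4=1, N5=0, N6=0.
So the outputs are Y1=1, Y2=0. (Same as the fault-free value — the fault is masked on this input.)

Y1=1, Y2=0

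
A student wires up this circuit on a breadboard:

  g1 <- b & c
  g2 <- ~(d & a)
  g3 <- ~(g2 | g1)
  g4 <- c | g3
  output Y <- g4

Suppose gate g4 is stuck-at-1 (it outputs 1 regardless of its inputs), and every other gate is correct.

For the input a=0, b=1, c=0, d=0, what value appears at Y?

1

Propagate with g4 forced: g1=0, g2=1, g3=0, g4=1 [stuck-at-1].
So Y = 1. (Without the fault it would be 0.)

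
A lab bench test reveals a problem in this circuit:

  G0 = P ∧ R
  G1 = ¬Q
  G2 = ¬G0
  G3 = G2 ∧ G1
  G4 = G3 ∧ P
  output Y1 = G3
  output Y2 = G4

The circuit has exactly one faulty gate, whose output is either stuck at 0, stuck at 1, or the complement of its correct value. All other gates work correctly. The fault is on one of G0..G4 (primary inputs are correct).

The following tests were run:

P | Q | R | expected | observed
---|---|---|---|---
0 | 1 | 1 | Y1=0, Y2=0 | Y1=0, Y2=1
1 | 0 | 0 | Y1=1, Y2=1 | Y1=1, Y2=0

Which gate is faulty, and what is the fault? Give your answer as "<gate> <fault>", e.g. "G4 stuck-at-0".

G4 inverted output

Fault-free values for test 1 (P=0, Q=1, R=1): G0=0, G1=0, G2=1, G3=0, G4=0, giving Y1=0, Y2=0. Observed Y1=0, Y2=1.
Test 1: faults giving observed Y1=0, Y2=1 are {G4 stuck-at-1, G4 inverted output}.
Test 2 (P=1, Q=0, R=0): fault-free G0=0, G1=1, G2=1, G3=1, G4=1 → Y1=1, Y2=1; observed Y1=1, Y2=0. Eliminates G4 stuck-at-1.
Only G4 inverted output is consistent with every test.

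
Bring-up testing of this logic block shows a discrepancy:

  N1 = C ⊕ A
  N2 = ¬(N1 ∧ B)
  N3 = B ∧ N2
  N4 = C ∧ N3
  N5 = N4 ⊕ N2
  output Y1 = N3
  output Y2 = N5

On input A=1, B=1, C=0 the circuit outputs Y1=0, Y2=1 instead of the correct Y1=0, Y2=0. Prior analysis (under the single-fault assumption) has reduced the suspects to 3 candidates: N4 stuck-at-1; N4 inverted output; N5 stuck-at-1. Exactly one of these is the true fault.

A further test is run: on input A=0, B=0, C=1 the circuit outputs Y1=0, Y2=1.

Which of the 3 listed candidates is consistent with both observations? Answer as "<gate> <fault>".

N5 stuck-at-1

Evaluate each candidate on input A=0, B=0, C=1:
  N4 stuck-at-1: N1=1, N2=1, N3=0, N4=1 [stuck-at-1], N5=0 → Y1=0, Y2=0 — eliminated
  N4 inverted output: N1=1, N2=1, N3=0, N4=1 [inverted output], N5=0 → Y1=0, Y2=0 — eliminated
  N5 stuck-at-1: N1=1, N2=1, N3=0, N4=0, N5=1 [stuck-at-1] → Y1=0, Y2=1 — matches
Only N5 stuck-at-1 reproduces the observed Y1=0, Y2=1.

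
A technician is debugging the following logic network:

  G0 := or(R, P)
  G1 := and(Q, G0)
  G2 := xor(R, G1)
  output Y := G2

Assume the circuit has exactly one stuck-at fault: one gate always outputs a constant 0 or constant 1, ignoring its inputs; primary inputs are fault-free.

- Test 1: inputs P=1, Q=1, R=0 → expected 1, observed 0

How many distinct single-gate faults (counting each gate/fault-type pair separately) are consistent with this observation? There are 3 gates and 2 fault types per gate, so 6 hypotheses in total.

Fault-free: G0=1, G1=1, G2=1 → 1. Observed 0.
  G0 stuck-at-0: output 0 ✓
  G0 stuck-at-1: output 1 ✗
  G1 stuck-at-0: output 0 ✓
  G1 stuck-at-1: output 1 ✗
  G2 stuck-at-0: output 0 ✓
  G2 stuck-at-1: output 1 ✗
Consistent faults: {G0 stuck-at-0, G1 stuck-at-0, G2 stuck-at-0} — 3 in all.

3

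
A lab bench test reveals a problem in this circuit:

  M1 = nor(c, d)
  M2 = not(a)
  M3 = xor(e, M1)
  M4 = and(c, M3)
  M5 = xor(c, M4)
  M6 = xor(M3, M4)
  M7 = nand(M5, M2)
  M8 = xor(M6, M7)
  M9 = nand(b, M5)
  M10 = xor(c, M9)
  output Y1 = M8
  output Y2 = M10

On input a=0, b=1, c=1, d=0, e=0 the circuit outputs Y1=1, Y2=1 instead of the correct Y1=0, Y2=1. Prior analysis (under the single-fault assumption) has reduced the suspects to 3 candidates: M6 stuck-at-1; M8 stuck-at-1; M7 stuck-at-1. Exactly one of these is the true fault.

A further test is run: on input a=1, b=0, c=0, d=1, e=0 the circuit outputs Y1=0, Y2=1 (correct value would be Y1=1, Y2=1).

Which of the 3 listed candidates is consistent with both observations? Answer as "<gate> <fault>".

Evaluate each candidate on input a=1, b=0, c=0, d=1, e=0:
  M6 stuck-at-1: M1=0, M2=0, M3=0, M4=0, M5=0, M6=1 [stuck-at-1], M7=1, M8=0, M9=1, M10=1 → Y1=0, Y2=1 — matches
  M8 stuck-at-1: M1=0, M2=0, M3=0, M4=0, M5=0, M6=0, M7=1, M8=1 [stuck-at-1], M9=1, M10=1 → Y1=1, Y2=1 — eliminated
  M7 stuck-at-1: M1=0, M2=0, M3=0, M4=0, M5=0, M6=0, M7=1 [stuck-at-1], M8=1, M9=1, M10=1 → Y1=1, Y2=1 — eliminated
Only M6 stuck-at-1 reproduces the observed Y1=0, Y2=1.

M6 stuck-at-1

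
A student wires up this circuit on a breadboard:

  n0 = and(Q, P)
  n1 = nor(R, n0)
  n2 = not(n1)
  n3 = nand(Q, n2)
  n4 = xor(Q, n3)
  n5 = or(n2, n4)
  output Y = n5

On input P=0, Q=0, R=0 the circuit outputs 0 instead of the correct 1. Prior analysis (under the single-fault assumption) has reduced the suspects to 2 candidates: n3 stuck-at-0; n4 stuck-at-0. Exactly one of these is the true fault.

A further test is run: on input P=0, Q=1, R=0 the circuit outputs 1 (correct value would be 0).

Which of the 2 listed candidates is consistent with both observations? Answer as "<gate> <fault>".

Evaluate each candidate on input P=0, Q=1, R=0:
  n3 stuck-at-0: n0=0, n1=1, n2=0, n3=0 [stuck-at-0], n4=1, n5=1 → 1 — matches
  n4 stuck-at-0: n0=0, n1=1, n2=0, n3=1, n4=0 [stuck-at-0], n5=0 → 0 — eliminated
Only n3 stuck-at-0 reproduces the observed 1.

n3 stuck-at-0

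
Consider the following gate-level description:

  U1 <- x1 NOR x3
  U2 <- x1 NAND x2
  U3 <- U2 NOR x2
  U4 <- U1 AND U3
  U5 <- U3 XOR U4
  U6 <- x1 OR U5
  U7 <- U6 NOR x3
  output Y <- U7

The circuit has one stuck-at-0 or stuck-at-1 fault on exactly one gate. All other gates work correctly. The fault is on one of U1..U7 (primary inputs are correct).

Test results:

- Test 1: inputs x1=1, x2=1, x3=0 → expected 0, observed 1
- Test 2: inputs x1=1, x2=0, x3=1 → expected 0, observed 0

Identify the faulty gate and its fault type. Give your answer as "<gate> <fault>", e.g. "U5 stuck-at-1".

Fault-free values for test 1 (x1=1, x2=1, x3=0): U1=0, U2=0, U3=0, U4=0, U5=0, U6=1, U7=0, giving Y=0. Observed 1.
Test 1: faults giving observed 1 are {U6 stuck-at-0, U7 stuck-at-1}.
Test 2 (x1=1, x2=0, x3=1): fault-free U1=0, U2=1, U3=0, U4=0, U5=0, U6=1, U7=0 → 0; observed 0. Eliminates U7 stuck-at-1.
Only U6 stuck-at-0 is consistent with every test.

U6 stuck-at-0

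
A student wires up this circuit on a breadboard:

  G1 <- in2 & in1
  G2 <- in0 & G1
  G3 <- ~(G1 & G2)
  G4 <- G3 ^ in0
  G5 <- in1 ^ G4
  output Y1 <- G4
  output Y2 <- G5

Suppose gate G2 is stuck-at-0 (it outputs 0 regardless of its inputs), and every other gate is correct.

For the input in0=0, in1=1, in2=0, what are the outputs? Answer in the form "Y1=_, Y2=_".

Y1=1, Y2=0

Propagate with G2 forced: G1=0, G2=0 [stuck-at-0], G3=1, G4=1, G5=0.
So the outputs are Y1=1, Y2=0. (Same as the fault-free value — the fault is masked on this input.)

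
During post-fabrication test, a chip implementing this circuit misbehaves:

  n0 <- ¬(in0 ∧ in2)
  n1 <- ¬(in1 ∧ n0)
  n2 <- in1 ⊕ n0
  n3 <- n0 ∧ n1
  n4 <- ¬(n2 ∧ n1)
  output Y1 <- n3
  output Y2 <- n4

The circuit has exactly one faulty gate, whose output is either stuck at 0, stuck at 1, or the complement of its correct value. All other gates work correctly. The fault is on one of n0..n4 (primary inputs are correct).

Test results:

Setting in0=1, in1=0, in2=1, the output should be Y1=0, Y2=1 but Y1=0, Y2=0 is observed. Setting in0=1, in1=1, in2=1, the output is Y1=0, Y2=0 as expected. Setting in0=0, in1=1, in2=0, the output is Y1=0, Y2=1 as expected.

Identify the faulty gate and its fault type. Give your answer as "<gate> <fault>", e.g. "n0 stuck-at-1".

Fault-free values for test 1 (in0=1, in1=0, in2=1): n0=0, n1=1, n2=0, n3=0, n4=1, giving Y1=0, Y2=1. Observed Y1=0, Y2=0.
Test 1: faults giving observed Y1=0, Y2=0 are {n2 stuck-at-1, n2 inverted output, n4 stuck-at-0, n4 inverted output}.
Test 2 (in0=1, in1=1, in2=1): fault-free n0=0, n1=1, n2=1, n3=0, n4=0 → Y1=0, Y2=0; observed Y1=0, Y2=0. Eliminates n2 inverted output, n4 inverted output.
Test 3 (in0=0, in1=1, in2=0): fault-free n0=1, n1=0, n2=0, n3=0, n4=1 → Y1=0, Y2=1; observed Y1=0, Y2=1. Eliminates n4 stuck-at-0.
Only n2 stuck-at-1 is consistent with every test.

n2 stuck-at-1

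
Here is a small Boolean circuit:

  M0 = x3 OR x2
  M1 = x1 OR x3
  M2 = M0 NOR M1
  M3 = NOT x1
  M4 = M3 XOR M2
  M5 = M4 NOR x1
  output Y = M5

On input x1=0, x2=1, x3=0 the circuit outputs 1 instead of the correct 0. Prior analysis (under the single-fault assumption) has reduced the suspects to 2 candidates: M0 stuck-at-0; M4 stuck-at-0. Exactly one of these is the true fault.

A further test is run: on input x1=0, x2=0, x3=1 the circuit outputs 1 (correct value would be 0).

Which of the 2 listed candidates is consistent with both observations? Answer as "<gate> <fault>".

Evaluate each candidate on input x1=0, x2=0, x3=1:
  M0 stuck-at-0: M0=0 [stuck-at-0], M1=1, M2=0, M3=1, M4=1, M5=0 → 0 — eliminated
  M4 stuck-at-0: M0=1, M1=1, M2=0, M3=1, M4=0 [stuck-at-0], M5=1 → 1 — matches
Only M4 stuck-at-0 reproduces the observed 1.

M4 stuck-at-0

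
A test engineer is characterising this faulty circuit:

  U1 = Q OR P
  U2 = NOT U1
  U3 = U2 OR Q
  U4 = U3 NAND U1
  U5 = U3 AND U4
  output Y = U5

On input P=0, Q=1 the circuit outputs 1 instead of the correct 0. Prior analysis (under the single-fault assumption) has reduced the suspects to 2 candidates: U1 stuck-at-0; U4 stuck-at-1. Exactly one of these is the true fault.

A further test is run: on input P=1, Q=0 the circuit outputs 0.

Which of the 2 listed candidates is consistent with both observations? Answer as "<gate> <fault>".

Evaluate each candidate on input P=1, Q=0:
  U1 stuck-at-0: U1=0 [stuck-at-0], U2=1, U3=1, U4=1, U5=1 → 1 — eliminated
  U4 stuck-at-1: U1=1, U2=0, U3=0, U4=1 [stuck-at-1], U5=0 → 0 — matches
Only U4 stuck-at-1 reproduces the observed 0.

U4 stuck-at-1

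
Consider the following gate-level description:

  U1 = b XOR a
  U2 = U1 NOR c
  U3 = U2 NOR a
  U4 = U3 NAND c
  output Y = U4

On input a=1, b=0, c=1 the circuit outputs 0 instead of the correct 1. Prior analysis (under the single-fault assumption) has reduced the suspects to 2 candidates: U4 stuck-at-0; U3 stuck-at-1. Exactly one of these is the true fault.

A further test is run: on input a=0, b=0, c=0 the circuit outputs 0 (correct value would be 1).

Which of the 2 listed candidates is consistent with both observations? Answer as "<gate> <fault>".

U4 stuck-at-0

Evaluate each candidate on input a=0, b=0, c=0:
  U4 stuck-at-0: U1=0, U2=1, U3=0, U4=0 [stuck-at-0] → 0 — matches
  U3 stuck-at-1: U1=0, U2=1, U3=1 [stuck-at-1], U4=1 → 1 — eliminated
Only U4 stuck-at-0 reproduces the observed 0.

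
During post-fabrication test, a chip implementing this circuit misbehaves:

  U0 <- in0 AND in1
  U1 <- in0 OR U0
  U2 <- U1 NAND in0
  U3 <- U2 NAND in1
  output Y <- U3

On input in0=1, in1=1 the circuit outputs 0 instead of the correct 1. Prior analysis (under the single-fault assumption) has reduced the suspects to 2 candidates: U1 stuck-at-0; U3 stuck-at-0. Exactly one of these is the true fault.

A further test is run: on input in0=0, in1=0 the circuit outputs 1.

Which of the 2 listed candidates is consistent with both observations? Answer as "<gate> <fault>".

Evaluate each candidate on input in0=0, in1=0:
  U1 stuck-at-0: U0=0, U1=0 [stuck-at-0], U2=1, U3=1 → 1 — matches
  U3 stuck-at-0: U0=0, U1=0, U2=1, U3=0 [stuck-at-0] → 0 — eliminated
Only U1 stuck-at-0 reproduces the observed 1.

U1 stuck-at-0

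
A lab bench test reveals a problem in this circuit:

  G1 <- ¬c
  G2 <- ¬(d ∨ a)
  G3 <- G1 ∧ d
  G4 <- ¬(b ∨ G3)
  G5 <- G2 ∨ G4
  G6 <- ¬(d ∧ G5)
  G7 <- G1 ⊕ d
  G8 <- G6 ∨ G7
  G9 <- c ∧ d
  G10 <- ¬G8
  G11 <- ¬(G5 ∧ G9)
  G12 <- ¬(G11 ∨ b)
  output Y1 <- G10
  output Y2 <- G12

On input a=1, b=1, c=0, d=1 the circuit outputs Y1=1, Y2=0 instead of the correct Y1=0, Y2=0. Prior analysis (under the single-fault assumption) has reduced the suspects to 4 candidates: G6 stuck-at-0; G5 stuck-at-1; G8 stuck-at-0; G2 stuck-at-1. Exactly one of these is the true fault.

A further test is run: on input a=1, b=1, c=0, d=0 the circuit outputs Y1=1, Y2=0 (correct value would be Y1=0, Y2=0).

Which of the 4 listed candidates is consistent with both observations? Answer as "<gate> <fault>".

G8 stuck-at-0

Evaluate each candidate on input a=1, b=1, c=0, d=0:
  G6 stuck-at-0: G1=1, G2=0, G3=0, G4=0, G5=0, G6=0 [stuck-at-0], G7=1, G8=1, G9=0, G10=0, G11=1, G12=0 → Y1=0, Y2=0 — eliminated
  G5 stuck-at-1: G1=1, G2=0, G3=0, G4=0, G5=1 [stuck-at-1], G6=1, G7=1, G8=1, G9=0, G10=0, G11=1, G12=0 → Y1=0, Y2=0 — eliminated
  G8 stuck-at-0: G1=1, G2=0, G3=0, G4=0, G5=0, G6=1, G7=1, G8=0 [stuck-at-0], G9=0, G10=1, G11=1, G12=0 → Y1=1, Y2=0 — matches
  G2 stuck-at-1: G1=1, G2=1 [stuck-at-1], G3=0, G4=0, G5=1, G6=1, G7=1, G8=1, G9=0, G10=0, G11=1, G12=0 → Y1=0, Y2=0 — eliminated
Only G8 stuck-at-0 reproduces the observed Y1=1, Y2=0.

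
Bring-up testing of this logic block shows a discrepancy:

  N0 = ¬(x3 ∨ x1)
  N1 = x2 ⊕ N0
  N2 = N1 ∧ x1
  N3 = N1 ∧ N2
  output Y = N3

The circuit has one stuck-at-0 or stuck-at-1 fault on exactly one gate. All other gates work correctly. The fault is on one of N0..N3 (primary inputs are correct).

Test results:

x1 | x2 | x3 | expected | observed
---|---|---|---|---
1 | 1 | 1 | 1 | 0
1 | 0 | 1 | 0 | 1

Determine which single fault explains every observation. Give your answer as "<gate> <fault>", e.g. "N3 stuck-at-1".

N0 stuck-at-1

Fault-free values for test 1 (x1=1, x2=1, x3=1): N0=0, N1=1, N2=1, N3=1, giving Y=1. Observed 0.
Test 1: faults giving observed 0 are {N0 stuck-at-1, N1 stuck-at-0, N2 stuck-at-0, N3 stuck-at-0}.
Test 2 (x1=1, x2=0, x3=1): fault-free N0=0, N1=0, N2=0, N3=0 → 0; observed 1. Eliminates N1 stuck-at-0, N2 stuck-at-0, N3 stuck-at-0.
Only N0 stuck-at-1 is consistent with every test.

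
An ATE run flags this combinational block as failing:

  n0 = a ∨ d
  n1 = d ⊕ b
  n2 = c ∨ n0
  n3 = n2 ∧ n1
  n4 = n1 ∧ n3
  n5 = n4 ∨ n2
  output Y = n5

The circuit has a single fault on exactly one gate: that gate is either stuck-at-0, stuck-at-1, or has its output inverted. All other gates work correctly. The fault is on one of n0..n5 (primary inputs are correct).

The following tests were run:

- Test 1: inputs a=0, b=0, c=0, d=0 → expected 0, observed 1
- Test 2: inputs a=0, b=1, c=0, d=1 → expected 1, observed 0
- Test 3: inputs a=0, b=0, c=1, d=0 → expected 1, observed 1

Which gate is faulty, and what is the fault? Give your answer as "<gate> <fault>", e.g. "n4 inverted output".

n0 inverted output

Fault-free values for test 1 (a=0, b=0, c=0, d=0): n0=0, n1=0, n2=0, n3=0, n4=0, n5=0, giving Y=0. Observed 1.
Test 1: faults giving observed 1 are {n0 stuck-at-1, n0 inverted output, n2 stuck-at-1, n2 inverted output, n4 stuck-at-1, n4 inverted output, n5 stuck-at-1, n5 inverted output}.
Test 2 (a=0, b=1, c=0, d=1): fault-free n0=1, n1=0, n2=1, n3=0, n4=0, n5=1 → 1; observed 0. Eliminates n0 stuck-at-1, n2 stuck-at-1, n4 stuck-at-1, n4 inverted output, n5 stuck-at-1.
Test 3 (a=0, b=0, c=1, d=0): fault-free n0=0, n1=0, n2=1, n3=0, n4=0, n5=1 → 1; observed 1. Eliminates n2 inverted output, n5 inverted output.
Only n0 inverted output is consistent with every test.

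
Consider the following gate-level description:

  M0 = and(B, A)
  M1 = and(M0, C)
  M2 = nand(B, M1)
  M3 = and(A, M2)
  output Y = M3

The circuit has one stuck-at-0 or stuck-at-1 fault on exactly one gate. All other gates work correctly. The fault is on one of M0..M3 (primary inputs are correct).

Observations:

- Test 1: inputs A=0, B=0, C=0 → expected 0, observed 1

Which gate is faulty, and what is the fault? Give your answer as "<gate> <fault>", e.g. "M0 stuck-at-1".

Fault-free values for test 1 (A=0, B=0, C=0): M0=0, M1=0, M2=1, M3=0, giving Y=0. Observed 1.
Test 1: faults giving observed 1 are {M3 stuck-at-1}.
Only M3 stuck-at-1 is consistent with every test.

M3 stuck-at-1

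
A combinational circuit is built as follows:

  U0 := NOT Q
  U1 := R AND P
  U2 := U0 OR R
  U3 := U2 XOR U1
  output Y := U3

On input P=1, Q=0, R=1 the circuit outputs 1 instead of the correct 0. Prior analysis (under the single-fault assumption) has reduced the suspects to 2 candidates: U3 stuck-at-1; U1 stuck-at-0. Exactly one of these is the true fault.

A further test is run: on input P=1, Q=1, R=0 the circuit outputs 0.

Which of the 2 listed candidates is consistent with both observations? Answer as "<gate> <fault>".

U1 stuck-at-0

Evaluate each candidate on input P=1, Q=1, R=0:
  U3 stuck-at-1: U0=0, U1=0, U2=0, U3=1 [stuck-at-1] → 1 — eliminated
  U1 stuck-at-0: U0=0, U1=0 [stuck-at-0], U2=0, U3=0 → 0 — matches
Only U1 stuck-at-0 reproduces the observed 0.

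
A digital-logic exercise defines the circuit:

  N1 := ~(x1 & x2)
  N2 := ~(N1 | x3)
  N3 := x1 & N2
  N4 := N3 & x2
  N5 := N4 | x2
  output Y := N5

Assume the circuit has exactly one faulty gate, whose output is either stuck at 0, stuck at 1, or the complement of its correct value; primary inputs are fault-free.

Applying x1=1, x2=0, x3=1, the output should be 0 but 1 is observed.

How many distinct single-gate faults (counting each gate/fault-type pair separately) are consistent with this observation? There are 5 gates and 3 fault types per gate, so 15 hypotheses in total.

4

Fault-free: N1=1, N2=0, N3=0, N4=0, N5=0 → 0. Observed 1.
  N1: none of the 3 fault types match ✗
  N2: none of the 3 fault types match ✗
  N3: none of the 3 fault types match ✗
  N4: stuck-at-1, inverted output ✓; others ✗
  N5: stuck-at-1, inverted output ✓; others ✗
Consistent faults: {N4 stuck-at-1, N4 inverted output, N5 stuck-at-1, N5 inverted output} — 4 in all.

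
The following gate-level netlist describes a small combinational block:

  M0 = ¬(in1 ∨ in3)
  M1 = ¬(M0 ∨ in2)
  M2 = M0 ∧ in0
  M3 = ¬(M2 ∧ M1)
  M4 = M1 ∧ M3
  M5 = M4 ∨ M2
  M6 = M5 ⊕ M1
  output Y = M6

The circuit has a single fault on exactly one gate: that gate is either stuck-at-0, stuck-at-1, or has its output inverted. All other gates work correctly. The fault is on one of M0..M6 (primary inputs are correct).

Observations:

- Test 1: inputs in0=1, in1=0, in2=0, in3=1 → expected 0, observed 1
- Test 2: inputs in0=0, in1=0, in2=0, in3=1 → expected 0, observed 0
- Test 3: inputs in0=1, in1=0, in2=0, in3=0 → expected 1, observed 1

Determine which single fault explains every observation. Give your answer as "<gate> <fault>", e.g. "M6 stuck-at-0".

Fault-free values for test 1 (in0=1, in1=0, in2=0, in3=1): M0=0, M1=1, M2=0, M3=1, M4=1, M5=1, M6=0, giving Y=0. Observed 1.
Test 1: faults giving observed 1 are {M0 stuck-at-1, M0 inverted output, M3 stuck-at-0, M3 inverted output, M4 stuck-at-0, M4 inverted output, M5 stuck-at-0, M5 inverted output, M6 stuck-at-1, M6 inverted output}.
Test 2 (in0=0, in1=0, in2=0, in3=1): fault-free M0=0, M1=1, M2=0, M3=1, M4=1, M5=1, M6=0 → 0; observed 0. Eliminates M3 stuck-at-0, M3 inverted output, M4 stuck-at-0, M4 inverted output, M5 stuck-at-0, M5 inverted output, M6 stuck-at-1, M6 inverted output.
Test 3 (in0=1, in1=0, in2=0, in3=0): fault-free M0=1, M1=0, M2=1, M3=1, M4=0, M5=1, M6=1 → 1; observed 1. Eliminates M0 inverted output.
Only M0 stuck-at-1 is consistent with every test.

M0 stuck-at-1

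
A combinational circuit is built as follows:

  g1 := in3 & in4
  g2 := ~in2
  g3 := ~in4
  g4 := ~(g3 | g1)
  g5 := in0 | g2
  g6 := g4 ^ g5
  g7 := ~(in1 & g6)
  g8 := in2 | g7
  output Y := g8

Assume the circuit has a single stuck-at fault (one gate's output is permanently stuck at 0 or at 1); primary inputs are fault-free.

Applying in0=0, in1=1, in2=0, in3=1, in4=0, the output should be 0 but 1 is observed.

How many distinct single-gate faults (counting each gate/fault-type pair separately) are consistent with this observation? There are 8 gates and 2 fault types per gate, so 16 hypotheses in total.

7

Fault-free: g1=0, g2=1, g3=1, g4=0, g5=1, g6=1, g7=0, g8=0 → 0. Observed 1.
  g1: none of the 2 fault types match ✗
  g2: stuck-at-0 ✓; others ✗
  g3: stuck-at-0 ✓; others ✗
  g4: stuck-at-1 ✓; others ✗
  g5: stuck-at-0 ✓; others ✗
  g6: stuck-at-0 ✓; others ✗
  g7: stuck-at-1 ✓; others ✗
  g8: stuck-at-1 ✓; others ✗
Consistent faults: {g2 stuck-at-0, g3 stuck-at-0, g4 stuck-at-1, g5 stuck-at-0, g6 stuck-at-0, g7 stuck-at-1, g8 stuck-at-1} — 7 in all.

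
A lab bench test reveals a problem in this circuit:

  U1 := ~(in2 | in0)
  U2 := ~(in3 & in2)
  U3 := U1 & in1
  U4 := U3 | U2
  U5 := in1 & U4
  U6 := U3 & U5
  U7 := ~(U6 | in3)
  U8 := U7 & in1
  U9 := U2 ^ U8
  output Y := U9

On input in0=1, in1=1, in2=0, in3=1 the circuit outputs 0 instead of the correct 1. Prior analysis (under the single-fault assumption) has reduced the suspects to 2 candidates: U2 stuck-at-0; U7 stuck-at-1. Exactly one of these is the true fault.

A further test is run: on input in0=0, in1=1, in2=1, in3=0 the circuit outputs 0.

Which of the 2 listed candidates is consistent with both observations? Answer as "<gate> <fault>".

U7 stuck-at-1

Evaluate each candidate on input in0=0, in1=1, in2=1, in3=0:
  U2 stuck-at-0: U1=0, U2=0 [stuck-at-0], U3=0, U4=0, U5=0, U6=0, U7=1, U8=1, U9=1 → 1 — eliminated
  U7 stuck-at-1: U1=0, U2=1, U3=0, U4=1, U5=1, U6=0, U7=1 [stuck-at-1], U8=1, U9=0 → 0 — matches
Only U7 stuck-at-1 reproduces the observed 0.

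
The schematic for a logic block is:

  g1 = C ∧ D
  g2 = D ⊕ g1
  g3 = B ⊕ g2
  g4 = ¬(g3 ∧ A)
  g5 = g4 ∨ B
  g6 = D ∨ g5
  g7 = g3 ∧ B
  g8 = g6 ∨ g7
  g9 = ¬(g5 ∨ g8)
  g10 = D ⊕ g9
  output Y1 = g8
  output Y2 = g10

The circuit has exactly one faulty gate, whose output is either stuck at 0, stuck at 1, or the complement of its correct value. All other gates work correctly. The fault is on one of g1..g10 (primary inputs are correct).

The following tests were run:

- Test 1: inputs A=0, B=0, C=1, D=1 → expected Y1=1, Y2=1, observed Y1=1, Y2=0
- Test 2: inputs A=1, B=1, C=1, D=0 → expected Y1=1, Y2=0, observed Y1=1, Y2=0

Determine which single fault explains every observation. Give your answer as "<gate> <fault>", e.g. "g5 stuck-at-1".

Fault-free values for test 1 (A=0, B=0, C=1, D=1): g1=1, g2=0, g3=0, g4=1, g5=1, g6=1, g7=0, g8=1, g9=0, g10=1, giving Y1=1, Y2=1. Observed Y1=1, Y2=0.
Test 1: faults giving observed Y1=1, Y2=0 are {g9 stuck-at-1, g9 inverted output, g10 stuck-at-0, g10 inverted output}.
Test 2 (A=1, B=1, C=1, D=0): fault-free g1=0, g2=0, g3=1, g4=0, g5=1, g6=1, g7=1, g8=1, g9=0, g10=0 → Y1=1, Y2=0; observed Y1=1, Y2=0. Eliminates g9 stuck-at-1, g9 inverted output, g10 inverted output.
Only g10 stuck-at-0 is consistent with every test.

g10 stuck-at-0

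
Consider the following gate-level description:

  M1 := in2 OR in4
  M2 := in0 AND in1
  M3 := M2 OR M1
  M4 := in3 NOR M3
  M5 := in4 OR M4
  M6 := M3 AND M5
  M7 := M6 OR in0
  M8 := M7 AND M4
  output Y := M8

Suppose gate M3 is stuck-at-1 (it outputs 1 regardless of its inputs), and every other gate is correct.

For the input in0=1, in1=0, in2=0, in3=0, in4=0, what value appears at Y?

0

Propagate with M3 forced: M1=0, M2=0, M3=1 [stuck-at-1], M4=0, M5=0, M6=0, M7=1, M8=0.
So Y = 0. (Without the fault it would be 1.)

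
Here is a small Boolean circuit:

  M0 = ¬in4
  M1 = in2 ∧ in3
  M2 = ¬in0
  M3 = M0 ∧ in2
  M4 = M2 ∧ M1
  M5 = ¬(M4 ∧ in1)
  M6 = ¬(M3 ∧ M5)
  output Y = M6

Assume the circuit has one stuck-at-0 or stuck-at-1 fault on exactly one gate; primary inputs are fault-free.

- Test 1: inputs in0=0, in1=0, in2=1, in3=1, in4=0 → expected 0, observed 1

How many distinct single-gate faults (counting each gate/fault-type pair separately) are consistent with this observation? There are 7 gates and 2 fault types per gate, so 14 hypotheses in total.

Fault-free: M0=1, M1=1, M2=1, M3=1, M4=1, M5=1, M6=0 → 0. Observed 1.
  M0 stuck-at-0: output 1 ✓
  M0 stuck-at-1: output 0 ✗
  M1 stuck-at-0: output 0 ✗
  M1 stuck-at-1: output 0 ✗
  M2 stuck-at-0: output 0 ✗
  M2 stuck-at-1: output 0 ✗
  M3 stuck-at-0: output 1 ✓
  M3 stuck-at-1: output 0 ✗
  M4 stuck-at-0: output 0 ✗
  M4 stuck-at-1: output 0 ✗
  M5 stuck-at-0: output 1 ✓
  M5 stuck-at-1: output 0 ✗
  M6 stuck-at-0: output 0 ✗
  M6 stuck-at-1: output 1 ✓
Consistent faults: {M0 stuck-at-0, M3 stuck-at-0, M5 stuck-at-0, M6 stuck-at-1} — 4 in all.

4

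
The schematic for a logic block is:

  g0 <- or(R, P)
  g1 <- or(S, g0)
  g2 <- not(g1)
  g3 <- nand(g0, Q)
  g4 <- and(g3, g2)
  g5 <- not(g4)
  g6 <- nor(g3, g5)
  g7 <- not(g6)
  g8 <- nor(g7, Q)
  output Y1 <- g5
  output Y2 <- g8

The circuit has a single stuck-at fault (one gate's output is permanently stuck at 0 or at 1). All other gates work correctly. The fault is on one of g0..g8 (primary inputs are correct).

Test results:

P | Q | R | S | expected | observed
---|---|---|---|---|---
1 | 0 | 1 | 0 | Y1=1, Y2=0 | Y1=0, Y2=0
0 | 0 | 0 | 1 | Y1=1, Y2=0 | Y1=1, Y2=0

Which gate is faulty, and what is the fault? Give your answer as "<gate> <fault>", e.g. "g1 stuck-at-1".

g0 stuck-at-0

Fault-free values for test 1 (P=1, Q=0, R=1, S=0): g0=1, g1=1, g2=0, g3=1, g4=0, g5=1, g6=0, g7=1, g8=0, giving Y1=1, Y2=0. Observed Y1=0, Y2=0.
Test 1: faults giving observed Y1=0, Y2=0 are {g0 stuck-at-0, g1 stuck-at-0, g2 stuck-at-1, g4 stuck-at-1, g5 stuck-at-0}.
Test 2 (P=0, Q=0, R=0, S=1): fault-free g0=0, g1=1, g2=0, g3=1, g4=0, g5=1, g6=0, g7=1, g8=0 → Y1=1, Y2=0; observed Y1=1, Y2=0. Eliminates g1 stuck-at-0, g2 stuck-at-1, g4 stuck-at-1, g5 stuck-at-0.
Only g0 stuck-at-0 is consistent with every test.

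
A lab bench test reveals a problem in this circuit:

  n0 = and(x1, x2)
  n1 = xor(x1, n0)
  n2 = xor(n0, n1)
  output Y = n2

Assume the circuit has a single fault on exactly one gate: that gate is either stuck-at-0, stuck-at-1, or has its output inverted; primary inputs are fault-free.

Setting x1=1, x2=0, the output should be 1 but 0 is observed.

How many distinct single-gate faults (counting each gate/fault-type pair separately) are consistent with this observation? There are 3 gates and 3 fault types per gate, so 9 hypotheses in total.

Fault-free: n0=0, n1=1, n2=1 → 1. Observed 0.
  n0 stuck-at-0: output 1 ✗
  n0 stuck-at-1: output 1 ✗
  n0 inverted output: output 1 ✗
  n1 stuck-at-0: output 0 ✓
  n1 stuck-at-1: output 1 ✗
  n1 inverted output: output 0 ✓
  n2 stuck-at-0: output 0 ✓
  n2 stuck-at-1: output 1 ✗
  n2 inverted output: output 0 ✓
Consistent faults: {n1 stuck-at-0, n1 inverted output, n2 stuck-at-0, n2 inverted output} — 4 in all.

4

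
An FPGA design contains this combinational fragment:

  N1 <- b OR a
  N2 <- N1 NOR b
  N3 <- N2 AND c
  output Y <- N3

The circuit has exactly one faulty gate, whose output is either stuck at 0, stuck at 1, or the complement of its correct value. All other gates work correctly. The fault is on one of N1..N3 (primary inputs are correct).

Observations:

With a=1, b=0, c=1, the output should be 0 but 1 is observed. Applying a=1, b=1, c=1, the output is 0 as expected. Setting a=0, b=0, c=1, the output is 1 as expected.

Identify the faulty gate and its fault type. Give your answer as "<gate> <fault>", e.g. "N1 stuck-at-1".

N1 stuck-at-0

Fault-free values for test 1 (a=1, b=0, c=1): N1=1, N2=0, N3=0, giving Y=0. Observed 1.
Test 1: faults giving observed 1 are {N1 stuck-at-0, N1 inverted output, N2 stuck-at-1, N2 inverted output, N3 stuck-at-1, N3 inverted output}.
Test 2 (a=1, b=1, c=1): fault-free N1=1, N2=0, N3=0 → 0; observed 0. Eliminates N2 stuck-at-1, N2 inverted output, N3 stuck-at-1, N3 inverted output.
Test 3 (a=0, b=0, c=1): fault-free N1=0, N2=1, N3=1 → 1; observed 1. Eliminates N1 inverted output.
Only N1 stuck-at-0 is consistent with every test.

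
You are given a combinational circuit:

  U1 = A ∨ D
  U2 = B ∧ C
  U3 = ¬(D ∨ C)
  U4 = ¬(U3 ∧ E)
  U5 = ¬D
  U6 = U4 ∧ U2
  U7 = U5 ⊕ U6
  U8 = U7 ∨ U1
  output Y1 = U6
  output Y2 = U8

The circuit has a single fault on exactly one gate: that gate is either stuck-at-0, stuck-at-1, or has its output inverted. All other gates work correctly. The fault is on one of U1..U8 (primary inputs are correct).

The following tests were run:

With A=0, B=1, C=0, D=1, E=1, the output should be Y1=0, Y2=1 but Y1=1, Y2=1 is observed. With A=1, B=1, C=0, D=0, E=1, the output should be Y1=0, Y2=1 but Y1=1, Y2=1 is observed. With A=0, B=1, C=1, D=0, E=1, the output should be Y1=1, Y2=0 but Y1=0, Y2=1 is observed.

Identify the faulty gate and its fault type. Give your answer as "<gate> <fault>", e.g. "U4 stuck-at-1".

U6 inverted output

Fault-free values for test 1 (A=0, B=1, C=0, D=1, E=1): U1=1, U2=0, U3=0, U4=1, U5=0, U6=0, U7=0, U8=1, giving Y1=0, Y2=1. Observed Y1=1, Y2=1.
Test 1: faults giving observed Y1=1, Y2=1 are {U2 stuck-at-1, U2 inverted output, U6 stuck-at-1, U6 inverted output}.
Test 2 (A=1, B=1, C=0, D=0, E=1): fault-free U1=1, U2=0, U3=1, U4=0, U5=1, U6=0, U7=1, U8=1 → Y1=0, Y2=1; observed Y1=1, Y2=1. Eliminates U2 stuck-at-1, U2 inverted output.
Test 3 (A=0, B=1, C=1, D=0, E=1): fault-free U1=0, U2=1, U3=0, U4=1, U5=1, U6=1, U7=0, U8=0 → Y1=1, Y2=0; observed Y1=0, Y2=1. Eliminates U6 stuck-at-1.
Only U6 inverted output is consistent with every test.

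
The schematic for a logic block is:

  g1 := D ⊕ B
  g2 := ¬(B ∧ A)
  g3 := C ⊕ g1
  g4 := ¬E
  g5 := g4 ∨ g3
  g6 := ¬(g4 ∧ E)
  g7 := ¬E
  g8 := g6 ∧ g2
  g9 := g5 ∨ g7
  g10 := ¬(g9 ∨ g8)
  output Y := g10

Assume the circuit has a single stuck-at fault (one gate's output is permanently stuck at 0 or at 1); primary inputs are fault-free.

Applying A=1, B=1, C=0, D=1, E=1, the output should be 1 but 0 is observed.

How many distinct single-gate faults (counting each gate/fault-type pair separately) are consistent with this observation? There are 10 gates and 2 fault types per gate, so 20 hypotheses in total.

Fault-free: g1=0, g2=0, g3=0, g4=0, g5=0, g6=1, g7=0, g8=0, g9=0, g10=1 → 1. Observed 0.
  g1: stuck-at-1 ✓; others ✗
  g2: stuck-at-1 ✓; others ✗
  g3: stuck-at-1 ✓; others ✗
  g4: stuck-at-1 ✓; others ✗
  g5: stuck-at-1 ✓; others ✗
  g6: none of the 2 fault types match ✗
  g7: stuck-at-1 ✓; others ✗
  g8: stuck-at-1 ✓; others ✗
  g9: stuck-at-1 ✓; others ✗
  g10: stuck-at-0 ✓; others ✗
Consistent faults: {g1 stuck-at-1, g2 stuck-at-1, g3 stuck-at-1, g4 stuck-at-1, g5 stuck-at-1, g7 stuck-at-1, g8 stuck-at-1, g9 stuck-at-1, g10 stuck-at-0} — 9 in all.

9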